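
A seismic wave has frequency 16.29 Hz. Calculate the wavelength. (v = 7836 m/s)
λ = v/f = 481 m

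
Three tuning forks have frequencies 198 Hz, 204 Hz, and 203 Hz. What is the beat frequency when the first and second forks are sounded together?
6 Hz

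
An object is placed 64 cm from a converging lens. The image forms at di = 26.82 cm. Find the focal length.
1/f = 1/do + 1/di → f = 18.9 cm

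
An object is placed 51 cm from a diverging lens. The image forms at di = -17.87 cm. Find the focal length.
1/f = 1/do + 1/di → f = -27.51 cm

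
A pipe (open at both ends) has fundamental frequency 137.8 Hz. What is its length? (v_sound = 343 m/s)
L = v/(2f₁) = 1.245 m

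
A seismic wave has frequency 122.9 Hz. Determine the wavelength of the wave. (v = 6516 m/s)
λ = v/f = 53.02 m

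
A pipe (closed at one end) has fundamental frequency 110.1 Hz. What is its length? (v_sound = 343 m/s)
L = v/(4f₁) = 0.7788 m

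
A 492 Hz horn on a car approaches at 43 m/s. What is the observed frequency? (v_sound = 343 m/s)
f_obs = f·v/(v − v_s) = 562.5 Hz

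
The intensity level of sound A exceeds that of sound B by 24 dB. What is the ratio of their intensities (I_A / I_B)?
I_A/I_B = 10^(Δβ/10) = 251.2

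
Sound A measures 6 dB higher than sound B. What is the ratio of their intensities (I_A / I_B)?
I_A/I_B = 10^(Δβ/10) = 3.981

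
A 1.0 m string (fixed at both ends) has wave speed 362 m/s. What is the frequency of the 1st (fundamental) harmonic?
fₙ = nv/(2L) = 181 Hz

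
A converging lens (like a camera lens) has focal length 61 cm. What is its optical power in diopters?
P = 1/f = 1.639 D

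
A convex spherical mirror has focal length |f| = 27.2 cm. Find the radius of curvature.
R = 2|f| = 54.4 cm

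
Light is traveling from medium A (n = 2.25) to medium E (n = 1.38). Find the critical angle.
θc = arcsin(n₂/n₁) = 37.83°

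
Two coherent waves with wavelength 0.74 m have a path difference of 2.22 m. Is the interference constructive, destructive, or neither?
constructive — path difference = 3λ, a whole number of wavelengths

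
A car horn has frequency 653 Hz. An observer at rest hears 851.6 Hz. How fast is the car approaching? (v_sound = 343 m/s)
v_s = v·(1 − f/f_obs) = 79.99 m/s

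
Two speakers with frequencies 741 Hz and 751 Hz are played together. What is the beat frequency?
10 Hz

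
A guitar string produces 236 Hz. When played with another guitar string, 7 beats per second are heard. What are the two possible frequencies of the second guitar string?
f₂ = 236 ± 7 Hz → 243 Hz or 229 Hz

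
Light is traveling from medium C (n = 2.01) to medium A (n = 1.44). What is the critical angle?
θc = arcsin(n₂/n₁) = 45.76°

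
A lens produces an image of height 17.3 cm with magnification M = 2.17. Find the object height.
ho = |hi|/|M| = 7.972 cm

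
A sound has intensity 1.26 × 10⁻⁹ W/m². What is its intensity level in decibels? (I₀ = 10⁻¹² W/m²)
β = 10·log₁₀(I/I₀) = 31 dB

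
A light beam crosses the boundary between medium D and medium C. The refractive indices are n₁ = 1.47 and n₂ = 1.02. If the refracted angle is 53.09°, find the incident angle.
sin θ₁ = (n₂/n₁)·sin θ₂ → θ₁ = 33.7°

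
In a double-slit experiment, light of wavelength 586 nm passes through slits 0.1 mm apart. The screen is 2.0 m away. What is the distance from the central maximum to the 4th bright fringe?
y = mλL/d = 46.88 mm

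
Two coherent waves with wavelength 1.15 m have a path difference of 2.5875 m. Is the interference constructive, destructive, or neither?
neither (partial) — path difference = 2.25λ, neither a whole number of wavelengths nor an odd multiple of λ/2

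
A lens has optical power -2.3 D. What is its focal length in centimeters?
f = 1/P = -43.48 cm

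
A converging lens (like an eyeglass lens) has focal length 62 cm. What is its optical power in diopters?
P = 1/f = 1.613 D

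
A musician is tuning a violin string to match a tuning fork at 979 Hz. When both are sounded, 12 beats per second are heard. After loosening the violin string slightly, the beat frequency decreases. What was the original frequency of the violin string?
991 Hz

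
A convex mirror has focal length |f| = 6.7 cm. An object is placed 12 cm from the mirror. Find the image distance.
f = −6.7 cm (convex); 1/di = 1/f − 1/do → di = -4.299 cm (virtual image, behind mirror)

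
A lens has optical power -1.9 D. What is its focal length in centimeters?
f = 1/P = -52.63 cm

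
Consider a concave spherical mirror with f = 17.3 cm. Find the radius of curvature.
R = 2|f| = 34.6 cm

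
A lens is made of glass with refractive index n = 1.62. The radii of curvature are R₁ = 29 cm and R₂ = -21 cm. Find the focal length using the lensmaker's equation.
1/f = (n − 1)(1/R₁ − 1/R₂) → f = 19.65 cm (converging lens)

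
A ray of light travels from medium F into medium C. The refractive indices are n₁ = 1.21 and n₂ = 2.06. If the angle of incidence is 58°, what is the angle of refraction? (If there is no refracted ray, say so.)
sin θ₂ = (n₁/n₂)·sin θ₁ = 0.4981 → θ₂ = 29.88°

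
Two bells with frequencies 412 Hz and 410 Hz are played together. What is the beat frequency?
2 Hz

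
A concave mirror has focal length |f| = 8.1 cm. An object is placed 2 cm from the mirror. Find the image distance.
f = +8.1 cm (concave); 1/di = 1/f − 1/do → di = -2.656 cm (virtual image, behind mirror)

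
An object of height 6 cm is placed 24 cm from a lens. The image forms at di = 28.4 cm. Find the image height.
hi = (-di/do) × ho = -7.1 cm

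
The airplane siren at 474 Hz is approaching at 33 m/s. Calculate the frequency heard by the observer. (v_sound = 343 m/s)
f_obs = f·v/(v − v_s) = 524.5 Hz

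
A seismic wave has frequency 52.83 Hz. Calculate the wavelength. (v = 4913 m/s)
λ = v/f = 93 m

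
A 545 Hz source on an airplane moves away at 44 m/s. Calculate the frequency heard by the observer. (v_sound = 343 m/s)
f_obs = f·v/(v + v_s) = 483 Hz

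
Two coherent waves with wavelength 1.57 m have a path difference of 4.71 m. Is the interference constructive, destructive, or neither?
constructive — path difference = 3λ, a whole number of wavelengths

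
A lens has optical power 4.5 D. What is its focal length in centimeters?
f = 1/P = 22.22 cm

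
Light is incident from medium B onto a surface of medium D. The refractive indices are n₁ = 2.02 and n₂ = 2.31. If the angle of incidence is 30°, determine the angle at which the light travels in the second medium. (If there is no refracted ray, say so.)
sin θ₂ = (n₁/n₂)·sin θ₁ = 0.4372 → θ₂ = 25.93°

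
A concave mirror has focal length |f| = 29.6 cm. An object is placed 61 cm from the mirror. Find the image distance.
f = +29.6 cm (concave); 1/di = 1/f − 1/do → di = 57.5 cm (real image, in front of mirror)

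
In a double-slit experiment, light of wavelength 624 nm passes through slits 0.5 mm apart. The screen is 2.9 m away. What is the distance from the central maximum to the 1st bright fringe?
y = mλL/d = 3.619 mm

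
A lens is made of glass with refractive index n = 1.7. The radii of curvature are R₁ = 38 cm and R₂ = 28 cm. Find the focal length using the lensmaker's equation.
1/f = (n − 1)(1/R₁ − 1/R₂) → f = -152 cm (diverging lens)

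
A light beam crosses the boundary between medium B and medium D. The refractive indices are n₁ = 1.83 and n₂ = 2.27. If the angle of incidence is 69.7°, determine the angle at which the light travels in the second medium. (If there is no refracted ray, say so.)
sin θ₂ = (n₁/n₂)·sin θ₁ = 0.7561 → θ₂ = 49.12°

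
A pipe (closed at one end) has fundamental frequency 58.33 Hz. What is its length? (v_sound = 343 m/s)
L = v/(4f₁) = 1.47 m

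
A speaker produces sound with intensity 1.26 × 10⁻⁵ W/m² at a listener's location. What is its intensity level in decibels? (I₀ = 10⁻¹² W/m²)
β = 10·log₁₀(I/I₀) = 71 dB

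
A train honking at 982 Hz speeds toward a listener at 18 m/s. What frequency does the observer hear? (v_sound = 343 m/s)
f_obs = f·v/(v − v_s) = 1036 Hz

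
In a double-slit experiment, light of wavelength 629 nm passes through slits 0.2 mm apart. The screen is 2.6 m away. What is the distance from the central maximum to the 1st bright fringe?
y = mλL/d = 8.177 mm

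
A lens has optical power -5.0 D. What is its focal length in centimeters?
f = 1/P = -20 cm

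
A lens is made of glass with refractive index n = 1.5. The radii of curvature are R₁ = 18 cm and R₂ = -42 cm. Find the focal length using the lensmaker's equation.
1/f = (n − 1)(1/R₁ − 1/R₂) → f = 25.2 cm (converging lens)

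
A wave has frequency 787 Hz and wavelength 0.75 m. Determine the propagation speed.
v = fλ = 590.2 m/s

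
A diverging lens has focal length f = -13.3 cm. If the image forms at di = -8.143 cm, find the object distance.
1/do = 1/f − 1/di → do = 21 cm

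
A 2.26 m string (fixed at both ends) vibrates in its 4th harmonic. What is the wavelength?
λₙ = 2L/n = 1.13 m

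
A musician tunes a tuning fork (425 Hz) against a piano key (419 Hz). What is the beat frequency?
6 Hz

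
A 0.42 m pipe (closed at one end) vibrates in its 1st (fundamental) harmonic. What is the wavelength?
λₙ = 4L/n = 1.68 m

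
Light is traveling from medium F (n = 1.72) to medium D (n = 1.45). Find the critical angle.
θc = arcsin(n₂/n₁) = 57.46°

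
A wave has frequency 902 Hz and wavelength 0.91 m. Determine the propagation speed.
v = fλ = 820.8 m/s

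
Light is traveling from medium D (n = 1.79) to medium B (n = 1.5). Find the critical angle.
θc = arcsin(n₂/n₁) = 56.93°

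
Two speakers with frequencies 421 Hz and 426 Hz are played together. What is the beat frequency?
5 Hz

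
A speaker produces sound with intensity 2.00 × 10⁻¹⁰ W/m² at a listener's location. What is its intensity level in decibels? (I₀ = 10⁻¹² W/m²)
β = 10·log₁₀(I/I₀) = 23.01 dB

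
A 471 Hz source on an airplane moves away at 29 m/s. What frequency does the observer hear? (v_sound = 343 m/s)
f_obs = f·v/(v + v_s) = 434.3 Hz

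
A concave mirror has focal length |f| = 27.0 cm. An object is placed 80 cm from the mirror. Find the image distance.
f = +27.0 cm (concave); 1/di = 1/f − 1/do → di = 40.75 cm (real image, in front of mirror)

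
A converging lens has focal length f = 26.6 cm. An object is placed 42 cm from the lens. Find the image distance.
1/di = 1/f − 1/do → di = 72.55 cm (real image)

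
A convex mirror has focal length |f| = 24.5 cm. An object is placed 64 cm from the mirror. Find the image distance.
f = −24.5 cm (convex); 1/di = 1/f − 1/do → di = -17.72 cm (virtual image, behind mirror)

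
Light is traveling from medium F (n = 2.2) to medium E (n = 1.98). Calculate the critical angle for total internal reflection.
θc = arcsin(n₂/n₁) = 64.16°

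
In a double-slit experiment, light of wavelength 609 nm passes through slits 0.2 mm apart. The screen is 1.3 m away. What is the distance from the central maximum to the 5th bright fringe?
y = mλL/d = 19.79 mm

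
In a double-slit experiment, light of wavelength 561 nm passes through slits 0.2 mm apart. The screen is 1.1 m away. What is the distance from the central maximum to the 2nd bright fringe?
y = mλL/d = 6.171 mm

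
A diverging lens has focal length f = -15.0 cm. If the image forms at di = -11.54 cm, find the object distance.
1/do = 1/f − 1/di → do = 50.03 cm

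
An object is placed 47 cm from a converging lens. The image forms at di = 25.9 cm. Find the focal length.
1/f = 1/do + 1/di → f = 16.7 cm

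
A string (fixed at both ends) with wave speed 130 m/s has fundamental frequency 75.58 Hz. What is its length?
L = v/(2f₁) = 0.86 m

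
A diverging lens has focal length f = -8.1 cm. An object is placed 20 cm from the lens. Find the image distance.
1/di = 1/f − 1/do → di = -5.765 cm (virtual image)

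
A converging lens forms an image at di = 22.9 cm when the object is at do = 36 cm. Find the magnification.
M = −di/do = -0.6361 (inverted image)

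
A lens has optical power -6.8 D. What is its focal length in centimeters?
f = 1/P = -14.71 cm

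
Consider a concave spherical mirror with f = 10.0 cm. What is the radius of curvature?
R = 2|f| = 20 cm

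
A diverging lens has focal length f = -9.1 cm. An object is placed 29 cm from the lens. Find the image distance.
1/di = 1/f − 1/do → di = -6.927 cm (virtual image)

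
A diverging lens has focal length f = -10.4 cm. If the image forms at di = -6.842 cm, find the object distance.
1/do = 1/f − 1/di → do = 20 cm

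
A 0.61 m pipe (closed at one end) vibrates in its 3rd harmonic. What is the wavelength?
λₙ = 4L/n = 0.8133 m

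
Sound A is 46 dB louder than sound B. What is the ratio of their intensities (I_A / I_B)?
I_A/I_B = 10^(Δβ/10) = 39810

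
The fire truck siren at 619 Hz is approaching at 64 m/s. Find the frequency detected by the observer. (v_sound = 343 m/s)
f_obs = f·v/(v − v_s) = 761 Hz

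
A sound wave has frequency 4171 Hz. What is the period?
T = 1/f = 2.398 × 10⁻⁴ s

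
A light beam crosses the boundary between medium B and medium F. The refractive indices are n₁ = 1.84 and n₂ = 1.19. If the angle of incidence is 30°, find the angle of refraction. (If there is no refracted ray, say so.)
sin θ₂ = (n₁/n₂)·sin θ₁ = 0.7731 → θ₂ = 50.63°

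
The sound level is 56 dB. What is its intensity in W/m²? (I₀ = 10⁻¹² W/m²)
I = I₀·10^(β/10) = 3.98 × 10⁻⁷ W/m²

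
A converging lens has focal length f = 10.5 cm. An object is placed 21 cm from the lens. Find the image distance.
1/di = 1/f − 1/do → di = 21 cm (real image)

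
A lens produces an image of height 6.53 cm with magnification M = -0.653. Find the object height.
ho = |hi|/|M| = 10 cm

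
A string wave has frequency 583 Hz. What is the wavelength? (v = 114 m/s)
λ = v/f = 0.1955 m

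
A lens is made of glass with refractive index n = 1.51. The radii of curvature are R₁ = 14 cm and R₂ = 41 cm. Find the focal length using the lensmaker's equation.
1/f = (n − 1)(1/R₁ − 1/R₂) → f = 41.68 cm (converging lens)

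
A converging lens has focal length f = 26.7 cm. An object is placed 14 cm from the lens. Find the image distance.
1/di = 1/f − 1/do → di = -29.43 cm (virtual image)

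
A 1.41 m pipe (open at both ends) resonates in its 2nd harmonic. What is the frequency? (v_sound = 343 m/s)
fₙ = nv/(2L) = 243.3 Hz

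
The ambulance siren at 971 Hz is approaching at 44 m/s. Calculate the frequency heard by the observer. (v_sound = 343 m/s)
f_obs = f·v/(v − v_s) = 1114 Hz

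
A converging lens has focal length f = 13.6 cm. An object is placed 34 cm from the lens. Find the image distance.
1/di = 1/f − 1/do → di = 22.67 cm (real image)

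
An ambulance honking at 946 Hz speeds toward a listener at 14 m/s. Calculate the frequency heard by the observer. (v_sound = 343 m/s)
f_obs = f·v/(v − v_s) = 986.3 Hz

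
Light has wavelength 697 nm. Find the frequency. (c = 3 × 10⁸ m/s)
f = c/λ = 4.304 × 10¹⁴ Hz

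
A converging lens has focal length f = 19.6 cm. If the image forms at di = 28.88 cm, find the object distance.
1/do = 1/f − 1/di → do = 61 cm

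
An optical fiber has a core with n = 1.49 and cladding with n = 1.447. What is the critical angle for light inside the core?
θc = arcsin(n_cladding/n_core) = 76.2°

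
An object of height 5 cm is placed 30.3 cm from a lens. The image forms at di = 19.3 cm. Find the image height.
hi = (-di/do) × ho = -3.185 cm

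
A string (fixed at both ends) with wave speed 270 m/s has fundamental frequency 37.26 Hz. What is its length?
L = v/(2f₁) = 3.623 m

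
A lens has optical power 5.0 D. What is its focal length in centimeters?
f = 1/P = 20 cm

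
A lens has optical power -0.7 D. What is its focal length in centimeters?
f = 1/P = -142.9 cm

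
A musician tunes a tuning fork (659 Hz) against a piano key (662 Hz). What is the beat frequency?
3 Hz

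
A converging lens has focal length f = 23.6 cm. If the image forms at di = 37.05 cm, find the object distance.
1/do = 1/f − 1/di → do = 65.01 cm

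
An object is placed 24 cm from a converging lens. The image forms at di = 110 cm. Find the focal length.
1/f = 1/do + 1/di → f = 19.7 cm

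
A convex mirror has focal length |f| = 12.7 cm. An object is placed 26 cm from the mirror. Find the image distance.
f = −12.7 cm (convex); 1/di = 1/f − 1/do → di = -8.532 cm (virtual image, behind mirror)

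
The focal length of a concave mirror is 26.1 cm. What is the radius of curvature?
R = 2|f| = 52.2 cm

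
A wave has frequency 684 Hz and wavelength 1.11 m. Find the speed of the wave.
v = fλ = 759.2 m/s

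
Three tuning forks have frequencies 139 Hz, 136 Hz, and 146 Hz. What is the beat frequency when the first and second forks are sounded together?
3 Hz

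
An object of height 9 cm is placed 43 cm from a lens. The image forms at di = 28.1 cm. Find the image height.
hi = (-di/do) × ho = -5.881 cm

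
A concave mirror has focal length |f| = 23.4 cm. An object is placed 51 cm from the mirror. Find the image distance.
f = +23.4 cm (concave); 1/di = 1/f − 1/do → di = 43.24 cm (real image, in front of mirror)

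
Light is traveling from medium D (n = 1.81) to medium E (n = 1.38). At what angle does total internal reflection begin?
θc = arcsin(n₂/n₁) = 49.68°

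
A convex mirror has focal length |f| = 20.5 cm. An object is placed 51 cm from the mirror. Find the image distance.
f = −20.5 cm (convex); 1/di = 1/f − 1/do → di = -14.62 cm (virtual image, behind mirror)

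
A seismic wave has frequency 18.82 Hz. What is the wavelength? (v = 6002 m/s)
λ = v/f = 318.9 m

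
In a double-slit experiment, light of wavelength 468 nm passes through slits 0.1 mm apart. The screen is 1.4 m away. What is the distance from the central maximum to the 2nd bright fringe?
y = mλL/d = 13.1 mm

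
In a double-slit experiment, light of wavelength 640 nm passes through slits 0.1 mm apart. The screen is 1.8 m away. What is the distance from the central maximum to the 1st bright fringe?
y = mλL/d = 11.52 mm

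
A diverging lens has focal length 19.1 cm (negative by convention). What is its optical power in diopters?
P = 1/f = -5.236 D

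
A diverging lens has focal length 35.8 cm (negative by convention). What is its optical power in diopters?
P = 1/f = -2.793 D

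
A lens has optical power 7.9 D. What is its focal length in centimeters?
f = 1/P = 12.66 cm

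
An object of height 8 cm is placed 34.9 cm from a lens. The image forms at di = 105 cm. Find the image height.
hi = (-di/do) × ho = -24.07 cm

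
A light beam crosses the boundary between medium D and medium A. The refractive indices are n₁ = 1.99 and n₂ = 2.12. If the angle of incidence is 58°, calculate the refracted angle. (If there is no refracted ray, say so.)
sin θ₂ = (n₁/n₂)·sin θ₁ = 0.796 → θ₂ = 52.75°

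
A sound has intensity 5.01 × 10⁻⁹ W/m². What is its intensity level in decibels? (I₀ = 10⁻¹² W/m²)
β = 10·log₁₀(I/I₀) = 37 dB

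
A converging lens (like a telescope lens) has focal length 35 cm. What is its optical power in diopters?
P = 1/f = 2.857 D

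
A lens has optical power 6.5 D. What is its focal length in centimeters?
f = 1/P = 15.38 cm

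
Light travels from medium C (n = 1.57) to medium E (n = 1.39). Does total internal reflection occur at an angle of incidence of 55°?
θc = arcsin(n₂/n₁) = 62.29°; 55° < θc, so no — the ray refracts.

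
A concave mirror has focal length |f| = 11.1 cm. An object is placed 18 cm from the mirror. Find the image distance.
f = +11.1 cm (concave); 1/di = 1/f − 1/do → di = 28.96 cm (real image, in front of mirror)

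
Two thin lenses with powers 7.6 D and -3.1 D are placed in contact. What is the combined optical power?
P_total = P₁ + P₂ = 4.5 D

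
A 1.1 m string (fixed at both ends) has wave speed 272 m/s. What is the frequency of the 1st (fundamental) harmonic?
fₙ = nv/(2L) = 123.6 Hz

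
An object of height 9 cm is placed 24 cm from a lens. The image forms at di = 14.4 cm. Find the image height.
hi = (-di/do) × ho = -5.4 cm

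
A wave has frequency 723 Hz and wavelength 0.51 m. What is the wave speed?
v = fλ = 368.7 m/s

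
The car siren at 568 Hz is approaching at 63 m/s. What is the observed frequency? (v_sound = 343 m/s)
f_obs = f·v/(v − v_s) = 695.8 Hz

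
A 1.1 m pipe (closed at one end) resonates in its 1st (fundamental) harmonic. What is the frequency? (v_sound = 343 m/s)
fₙ = nv/(4L) = 77.95 Hz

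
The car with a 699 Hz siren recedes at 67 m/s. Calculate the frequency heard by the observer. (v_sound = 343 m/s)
f_obs = f·v/(v + v_s) = 584.8 Hz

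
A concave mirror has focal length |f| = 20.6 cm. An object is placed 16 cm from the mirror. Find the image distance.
f = +20.6 cm (concave); 1/di = 1/f − 1/do → di = -71.65 cm (virtual image, behind mirror)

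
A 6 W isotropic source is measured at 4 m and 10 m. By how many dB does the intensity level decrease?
Δβ = 20·log₁₀(r₂/r₁) = 7.959 dB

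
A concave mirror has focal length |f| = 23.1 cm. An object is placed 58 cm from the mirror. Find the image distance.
f = +23.1 cm (concave); 1/di = 1/f − 1/do → di = 38.39 cm (real image, in front of mirror)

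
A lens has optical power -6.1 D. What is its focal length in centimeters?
f = 1/P = -16.39 cm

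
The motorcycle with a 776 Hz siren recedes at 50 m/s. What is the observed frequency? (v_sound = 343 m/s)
f_obs = f·v/(v + v_s) = 677.3 Hz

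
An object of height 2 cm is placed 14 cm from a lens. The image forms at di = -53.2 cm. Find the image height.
hi = (-di/do) × ho = 7.6 cm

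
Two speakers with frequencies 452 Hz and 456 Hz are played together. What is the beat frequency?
4 Hz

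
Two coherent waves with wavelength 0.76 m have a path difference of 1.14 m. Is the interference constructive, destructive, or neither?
destructive — path difference = 1.5λ, an odd multiple of λ/2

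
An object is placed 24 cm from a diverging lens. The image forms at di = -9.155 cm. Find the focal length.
1/f = 1/do + 1/di → f = -14.8 cm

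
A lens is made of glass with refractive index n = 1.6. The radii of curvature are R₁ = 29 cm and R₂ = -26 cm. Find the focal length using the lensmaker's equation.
1/f = (n − 1)(1/R₁ − 1/R₂) → f = 22.85 cm (converging lens)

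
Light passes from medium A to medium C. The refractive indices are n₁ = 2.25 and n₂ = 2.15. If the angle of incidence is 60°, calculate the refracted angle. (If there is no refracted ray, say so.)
sin θ₂ = (n₁/n₂)·sin θ₁ = 0.9063 → θ₂ = 65°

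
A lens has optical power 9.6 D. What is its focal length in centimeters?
f = 1/P = 10.42 cm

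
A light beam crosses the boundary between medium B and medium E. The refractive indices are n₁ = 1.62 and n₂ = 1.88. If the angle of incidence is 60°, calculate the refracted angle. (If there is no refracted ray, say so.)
sin θ₂ = (n₁/n₂)·sin θ₁ = 0.7463 → θ₂ = 48.27°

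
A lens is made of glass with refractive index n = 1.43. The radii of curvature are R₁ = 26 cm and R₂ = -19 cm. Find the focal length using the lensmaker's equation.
1/f = (n − 1)(1/R₁ − 1/R₂) → f = 25.53 cm (converging lens)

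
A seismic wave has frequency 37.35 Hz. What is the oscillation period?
T = 1/f = 0.02677 s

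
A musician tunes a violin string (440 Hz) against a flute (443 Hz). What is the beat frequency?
3 Hz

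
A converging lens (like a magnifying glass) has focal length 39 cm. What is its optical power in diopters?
P = 1/f = 2.564 D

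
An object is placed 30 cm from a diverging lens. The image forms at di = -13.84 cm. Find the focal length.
1/f = 1/do + 1/di → f = -25.69 cm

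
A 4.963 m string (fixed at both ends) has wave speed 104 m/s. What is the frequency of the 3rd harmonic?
fₙ = nv/(2L) = 31.43 Hz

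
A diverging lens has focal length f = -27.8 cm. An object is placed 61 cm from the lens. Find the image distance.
1/di = 1/f − 1/do → di = -19.1 cm (virtual image)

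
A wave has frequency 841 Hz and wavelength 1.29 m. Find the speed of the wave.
v = fλ = 1085 m/s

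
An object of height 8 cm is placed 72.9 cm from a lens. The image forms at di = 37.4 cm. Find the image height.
hi = (-di/do) × ho = -4.104 cm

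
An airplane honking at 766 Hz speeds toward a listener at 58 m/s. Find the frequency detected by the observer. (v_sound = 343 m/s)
f_obs = f·v/(v − v_s) = 921.9 Hz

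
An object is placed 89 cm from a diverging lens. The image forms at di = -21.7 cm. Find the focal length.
1/f = 1/do + 1/di → f = -28.7 cm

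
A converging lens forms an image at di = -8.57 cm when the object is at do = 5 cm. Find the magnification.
M = −di/do = 1.714 (upright image)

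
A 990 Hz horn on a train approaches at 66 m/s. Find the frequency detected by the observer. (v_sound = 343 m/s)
f_obs = f·v/(v − v_s) = 1226 Hz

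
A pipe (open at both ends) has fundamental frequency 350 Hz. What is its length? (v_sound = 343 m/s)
L = v/(2f₁) = 0.49 m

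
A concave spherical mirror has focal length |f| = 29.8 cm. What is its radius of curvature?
R = 2|f| = 59.6 cm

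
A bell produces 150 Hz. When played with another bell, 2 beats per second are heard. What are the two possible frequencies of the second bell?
f₂ = 150 ± 2 Hz → 152 Hz or 148 Hz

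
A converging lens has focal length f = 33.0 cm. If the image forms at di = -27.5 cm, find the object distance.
1/do = 1/f − 1/di → do = 15 cm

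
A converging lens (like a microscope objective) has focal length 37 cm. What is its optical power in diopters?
P = 1/f = 2.703 D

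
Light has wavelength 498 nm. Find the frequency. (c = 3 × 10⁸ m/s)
f = c/λ = 6.024 × 10¹⁴ Hz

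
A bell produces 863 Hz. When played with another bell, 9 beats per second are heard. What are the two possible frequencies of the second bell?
f₂ = 863 ± 9 Hz → 872 Hz or 854 Hz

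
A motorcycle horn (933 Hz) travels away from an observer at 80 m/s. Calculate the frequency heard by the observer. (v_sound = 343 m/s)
f_obs = f·v/(v + v_s) = 756.5 Hz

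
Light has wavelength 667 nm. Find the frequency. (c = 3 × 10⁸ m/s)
f = c/λ = 4.498 × 10¹⁴ Hz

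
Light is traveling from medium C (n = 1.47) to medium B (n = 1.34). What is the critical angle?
θc = arcsin(n₂/n₁) = 65.72°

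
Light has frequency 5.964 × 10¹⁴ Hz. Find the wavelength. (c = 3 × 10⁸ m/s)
λ = c/f = 503 nm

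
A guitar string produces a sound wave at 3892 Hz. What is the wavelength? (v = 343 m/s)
λ = v/f = 0.08813 m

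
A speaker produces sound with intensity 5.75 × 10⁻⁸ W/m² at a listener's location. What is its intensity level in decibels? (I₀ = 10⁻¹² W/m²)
β = 10·log₁₀(I/I₀) = 47.6 dB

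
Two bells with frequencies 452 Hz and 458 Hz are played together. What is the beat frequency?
6 Hz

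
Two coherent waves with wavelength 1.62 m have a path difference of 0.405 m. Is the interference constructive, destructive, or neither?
neither (partial) — path difference = 0.25λ, neither a whole number of wavelengths nor an odd multiple of λ/2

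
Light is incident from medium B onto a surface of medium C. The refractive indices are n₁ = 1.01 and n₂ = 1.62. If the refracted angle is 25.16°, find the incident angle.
sin θ₁ = (n₂/n₁)·sin θ₂ → θ₁ = 42.99°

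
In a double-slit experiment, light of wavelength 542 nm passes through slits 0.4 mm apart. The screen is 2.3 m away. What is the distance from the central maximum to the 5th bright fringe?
y = mλL/d = 15.58 mm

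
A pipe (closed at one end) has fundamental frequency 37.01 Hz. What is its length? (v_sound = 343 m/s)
L = v/(4f₁) = 2.317 m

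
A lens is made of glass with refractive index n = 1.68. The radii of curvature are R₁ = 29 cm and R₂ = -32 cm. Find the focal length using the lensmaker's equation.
1/f = (n − 1)(1/R₁ − 1/R₂) → f = 22.37 cm (converging lens)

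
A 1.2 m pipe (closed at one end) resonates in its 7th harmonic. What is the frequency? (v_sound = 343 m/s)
fₙ = nv/(4L) = 500.2 Hz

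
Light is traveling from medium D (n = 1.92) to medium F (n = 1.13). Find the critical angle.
θc = arcsin(n₂/n₁) = 36.05°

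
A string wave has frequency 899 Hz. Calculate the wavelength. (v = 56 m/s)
λ = v/f = 0.06229 m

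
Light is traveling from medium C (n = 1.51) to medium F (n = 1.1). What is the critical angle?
θc = arcsin(n₂/n₁) = 46.76°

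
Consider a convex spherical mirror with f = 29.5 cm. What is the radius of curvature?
R = 2|f| = 59 cm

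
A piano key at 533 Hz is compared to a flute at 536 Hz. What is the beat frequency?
3 Hz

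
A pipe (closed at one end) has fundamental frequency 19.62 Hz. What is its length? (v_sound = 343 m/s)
L = v/(4f₁) = 4.371 m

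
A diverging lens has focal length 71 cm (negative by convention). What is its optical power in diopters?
P = 1/f = -1.408 D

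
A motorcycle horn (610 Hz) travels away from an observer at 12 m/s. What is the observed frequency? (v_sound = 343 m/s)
f_obs = f·v/(v + v_s) = 589.4 Hz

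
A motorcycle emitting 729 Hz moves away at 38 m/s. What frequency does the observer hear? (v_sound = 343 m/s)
f_obs = f·v/(v + v_s) = 656.3 Hz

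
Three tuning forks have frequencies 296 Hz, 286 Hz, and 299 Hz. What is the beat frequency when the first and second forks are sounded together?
10 Hz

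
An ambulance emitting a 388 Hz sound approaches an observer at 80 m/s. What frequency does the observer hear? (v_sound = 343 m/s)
f_obs = f·v/(v − v_s) = 506 Hz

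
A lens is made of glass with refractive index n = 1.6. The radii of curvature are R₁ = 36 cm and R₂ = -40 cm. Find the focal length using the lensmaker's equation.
1/f = (n − 1)(1/R₁ − 1/R₂) → f = 31.58 cm (converging lens)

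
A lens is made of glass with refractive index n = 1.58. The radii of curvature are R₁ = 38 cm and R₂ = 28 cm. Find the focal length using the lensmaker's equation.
1/f = (n − 1)(1/R₁ − 1/R₂) → f = -183.4 cm (diverging lens)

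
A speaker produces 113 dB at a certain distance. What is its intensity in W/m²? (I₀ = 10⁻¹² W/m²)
I = I₀·10^(β/10) = 2.00 × 10⁻¹ W/m²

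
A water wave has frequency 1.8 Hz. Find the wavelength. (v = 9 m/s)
λ = v/f = 5 m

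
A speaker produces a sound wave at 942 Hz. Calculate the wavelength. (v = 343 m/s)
λ = v/f = 0.3641 m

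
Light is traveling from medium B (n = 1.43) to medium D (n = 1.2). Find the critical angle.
θc = arcsin(n₂/n₁) = 57.05°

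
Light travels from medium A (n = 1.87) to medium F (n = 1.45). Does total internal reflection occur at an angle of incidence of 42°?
θc = arcsin(n₂/n₁) = 50.84°; 42° < θc, so no — the ray refracts.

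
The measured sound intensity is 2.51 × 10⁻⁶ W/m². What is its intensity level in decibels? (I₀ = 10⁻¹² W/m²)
β = 10·log₁₀(I/I₀) = 64 dB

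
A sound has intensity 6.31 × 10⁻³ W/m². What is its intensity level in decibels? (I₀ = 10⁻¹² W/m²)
β = 10·log₁₀(I/I₀) = 98 dB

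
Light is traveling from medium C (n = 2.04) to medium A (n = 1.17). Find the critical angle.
θc = arcsin(n₂/n₁) = 35°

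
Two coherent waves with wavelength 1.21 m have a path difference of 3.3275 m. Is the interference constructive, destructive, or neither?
neither (partial) — path difference = 2.75λ, neither a whole number of wavelengths nor an odd multiple of λ/2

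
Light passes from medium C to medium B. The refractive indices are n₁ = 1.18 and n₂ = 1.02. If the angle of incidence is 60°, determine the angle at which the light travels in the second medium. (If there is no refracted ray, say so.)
sin θ₂ = (n₁/n₂)·sin θ₁ = 1.002 > 1, so there is no refracted ray — the light undergoes total internal reflection.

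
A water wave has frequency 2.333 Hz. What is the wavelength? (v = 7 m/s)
λ = v/f = 3 m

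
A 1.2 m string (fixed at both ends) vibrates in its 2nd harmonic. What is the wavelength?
λₙ = 2L/n = 1.2 m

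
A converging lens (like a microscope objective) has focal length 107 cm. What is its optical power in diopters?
P = 1/f = 0.9346 D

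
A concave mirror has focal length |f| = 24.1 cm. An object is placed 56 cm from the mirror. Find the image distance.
f = +24.1 cm (concave); 1/di = 1/f − 1/do → di = 42.31 cm (real image, in front of mirror)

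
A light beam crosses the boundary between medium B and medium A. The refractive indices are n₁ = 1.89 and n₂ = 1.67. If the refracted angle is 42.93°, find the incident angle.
sin θ₁ = (n₂/n₁)·sin θ₂ → θ₁ = 37°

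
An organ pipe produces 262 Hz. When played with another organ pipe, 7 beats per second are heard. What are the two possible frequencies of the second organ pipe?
f₂ = 262 ± 7 Hz → 269 Hz or 255 Hz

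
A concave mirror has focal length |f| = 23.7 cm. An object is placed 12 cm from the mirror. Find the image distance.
f = +23.7 cm (concave); 1/di = 1/f − 1/do → di = -24.31 cm (virtual image, behind mirror)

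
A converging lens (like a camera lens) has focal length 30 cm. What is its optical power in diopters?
P = 1/f = 3.333 D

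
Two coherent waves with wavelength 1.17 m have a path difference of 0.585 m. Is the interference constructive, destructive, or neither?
destructive — path difference = 0.5λ, an odd multiple of λ/2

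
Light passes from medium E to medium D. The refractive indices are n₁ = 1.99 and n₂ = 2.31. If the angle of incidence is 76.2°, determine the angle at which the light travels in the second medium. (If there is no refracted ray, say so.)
sin θ₂ = (n₁/n₂)·sin θ₁ = 0.8366 → θ₂ = 56.78°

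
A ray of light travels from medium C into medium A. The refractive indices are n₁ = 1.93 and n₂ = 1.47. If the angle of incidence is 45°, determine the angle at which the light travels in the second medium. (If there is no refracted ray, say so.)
sin θ₂ = (n₁/n₂)·sin θ₁ = 0.9284 → θ₂ = 68.18°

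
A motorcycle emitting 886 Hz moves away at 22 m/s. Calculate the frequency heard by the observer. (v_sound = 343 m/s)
f_obs = f·v/(v + v_s) = 832.6 Hz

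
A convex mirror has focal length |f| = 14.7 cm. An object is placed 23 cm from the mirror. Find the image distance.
f = −14.7 cm (convex); 1/di = 1/f − 1/do → di = -8.968 cm (virtual image, behind mirror)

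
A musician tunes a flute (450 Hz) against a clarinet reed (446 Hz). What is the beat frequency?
4 Hz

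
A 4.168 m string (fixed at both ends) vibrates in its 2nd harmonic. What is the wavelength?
λₙ = 2L/n = 4.168 m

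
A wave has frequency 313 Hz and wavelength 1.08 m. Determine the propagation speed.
v = fλ = 338 m/s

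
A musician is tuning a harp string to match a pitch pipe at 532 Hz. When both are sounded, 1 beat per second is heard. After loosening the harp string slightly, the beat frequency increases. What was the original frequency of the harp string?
531 Hz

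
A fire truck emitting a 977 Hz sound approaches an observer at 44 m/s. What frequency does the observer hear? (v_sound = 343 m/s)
f_obs = f·v/(v − v_s) = 1121 Hz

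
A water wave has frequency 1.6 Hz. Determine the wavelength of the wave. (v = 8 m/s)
λ = v/f = 5 m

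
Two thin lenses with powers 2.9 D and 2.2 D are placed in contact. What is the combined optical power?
P_total = P₁ + P₂ = 5.1 D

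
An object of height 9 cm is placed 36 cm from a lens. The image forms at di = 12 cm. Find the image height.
hi = (-di/do) × ho = -3 cm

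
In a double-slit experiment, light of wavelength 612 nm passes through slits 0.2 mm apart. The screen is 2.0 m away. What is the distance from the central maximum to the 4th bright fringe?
y = mλL/d = 24.48 mm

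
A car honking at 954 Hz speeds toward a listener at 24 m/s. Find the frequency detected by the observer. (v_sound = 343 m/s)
f_obs = f·v/(v − v_s) = 1026 Hz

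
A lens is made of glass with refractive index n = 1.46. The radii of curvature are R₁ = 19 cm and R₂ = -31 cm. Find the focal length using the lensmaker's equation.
1/f = (n − 1)(1/R₁ − 1/R₂) → f = 25.61 cm (converging lens)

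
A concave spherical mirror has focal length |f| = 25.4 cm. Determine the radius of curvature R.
R = 2|f| = 50.8 cm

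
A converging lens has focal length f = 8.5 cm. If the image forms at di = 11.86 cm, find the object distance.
1/do = 1/f − 1/di → do = 30 cm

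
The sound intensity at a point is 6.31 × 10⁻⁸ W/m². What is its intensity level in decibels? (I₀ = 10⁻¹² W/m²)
β = 10·log₁₀(I/I₀) = 48 dB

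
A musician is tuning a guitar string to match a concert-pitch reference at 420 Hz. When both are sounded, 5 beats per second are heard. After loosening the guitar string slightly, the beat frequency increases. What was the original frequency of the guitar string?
415 Hz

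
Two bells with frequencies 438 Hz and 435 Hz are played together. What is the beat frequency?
3 Hz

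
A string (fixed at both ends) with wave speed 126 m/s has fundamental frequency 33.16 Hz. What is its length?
L = v/(2f₁) = 1.9 m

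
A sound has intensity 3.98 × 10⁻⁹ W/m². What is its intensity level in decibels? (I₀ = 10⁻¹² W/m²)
β = 10·log₁₀(I/I₀) = 36 dB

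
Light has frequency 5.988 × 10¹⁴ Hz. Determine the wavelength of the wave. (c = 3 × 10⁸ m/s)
λ = c/f = 501 nm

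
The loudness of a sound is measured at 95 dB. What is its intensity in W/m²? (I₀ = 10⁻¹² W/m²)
I = I₀·10^(β/10) = 3.16 × 10⁻³ W/m²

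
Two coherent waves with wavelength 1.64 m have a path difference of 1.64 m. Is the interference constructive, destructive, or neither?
constructive — path difference = 1λ, a whole number of wavelengths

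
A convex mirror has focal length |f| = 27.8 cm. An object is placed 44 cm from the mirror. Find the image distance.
f = −27.8 cm (convex); 1/di = 1/f − 1/do → di = -17.04 cm (virtual image, behind mirror)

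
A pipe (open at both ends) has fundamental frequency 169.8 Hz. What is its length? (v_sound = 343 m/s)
L = v/(2f₁) = 1.01 m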